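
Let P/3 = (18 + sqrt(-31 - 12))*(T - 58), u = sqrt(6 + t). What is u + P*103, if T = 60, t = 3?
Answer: 11127 + 618*I*sqrt(43) ≈ 11127.0 + 4052.5*I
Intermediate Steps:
u = 3 (u = sqrt(6 + 3) = sqrt(9) = 3)
P = 108 + 6*I*sqrt(43) (P = 3*((18 + sqrt(-31 - 12))*(60 - 58)) = 3*((18 + sqrt(-43))*2) = 3*((18 + I*sqrt(43))*2) = 3*(36 + 2*I*sqrt(43)) = 108 + 6*I*sqrt(43) ≈ 108.0 + 39.345*I)
u + P*103 = 3 + (108 + 6*I*sqrt(43))*103 = 3 + (11124 + 618*I*sqrt(43)) = 11127 + 618*I*sqrt(43)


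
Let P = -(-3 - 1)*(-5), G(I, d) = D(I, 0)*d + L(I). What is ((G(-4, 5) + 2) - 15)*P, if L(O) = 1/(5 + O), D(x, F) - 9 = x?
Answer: -260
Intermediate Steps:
D(x, F) = 9 + x
G(I, d) = 1/(5 + I) + d*(9 + I) (G(I, d) = (9 + I)*d + 1/(5 + I) = d*(9 + I) + 1/(5 + I) = 1/(5 + I) + d*(9 + I))
P = -20 (P = -(-4)*(-5) = -1*20 = -20)
((G(-4, 5) + 2) - 15)*P = (((1 + 5*(5 - 4)*(9 - 4))/(5 - 4) + 2) - 15)*(-20) = (((1 + 5*1*5)/1 + 2) - 15)*(-20) = ((1*(1 + 25) + 2) - 15)*(-20) = ((1*26 + 2) - 15)*(-20) = ((26 + 2) - 15)*(-20) = (28 - 15)*(-20) = 13*(-20) = -260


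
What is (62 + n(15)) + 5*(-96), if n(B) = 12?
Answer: -406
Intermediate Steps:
(62 + n(15)) + 5*(-96) = (62 + 12) + 5*(-96) = 74 - 480 = -406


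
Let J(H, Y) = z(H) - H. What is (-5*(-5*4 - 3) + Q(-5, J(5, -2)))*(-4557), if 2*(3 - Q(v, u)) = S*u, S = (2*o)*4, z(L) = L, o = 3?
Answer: -537726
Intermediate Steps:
S = 24 (S = (2*3)*4 = 6*4 = 24)
J(H, Y) = 0 (J(H, Y) = H - H = 0)
Q(v, u) = 3 - 12*u
(-5*(-5*4 - 3) + Q(-5, J(5, -2)))*(-4557) = (-5*(-5*4 - 3) + (3 - 12*0))*(-4557) = (-5*(-20 - 3) + (3 + 0))*(-4557) = (-5*(-23) + 3)*(-4557) = (115 + 3)*(-4557) = 118*(-4557) = -537726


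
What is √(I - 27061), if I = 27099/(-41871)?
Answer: I*√5271550665370/13957 ≈ 164.5*I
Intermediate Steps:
I = -9033/13957 (I = 27099*(-1/41871) = -9033/13957 ≈ -0.64720)
√(I - 27061) = √(-9033/13957 - 27061) = √(-377699410/13957) = I*√5271550665370/13957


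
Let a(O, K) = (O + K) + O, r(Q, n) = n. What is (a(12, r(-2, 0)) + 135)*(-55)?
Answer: -8745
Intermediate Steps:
a(O, K) = K + 2*O (a(O, K) = (K + O) + O = K + 2*O)
(a(12, r(-2, 0)) + 135)*(-55) = ((0 + 2*12) + 135)*(-55) = ((0 + 24) + 135)*(-55) = (24 + 135)*(-55) = 159*(-55) = -8745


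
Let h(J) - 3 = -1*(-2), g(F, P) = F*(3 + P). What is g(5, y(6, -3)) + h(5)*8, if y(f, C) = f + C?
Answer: 70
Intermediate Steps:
y(f, C) = C + f
h(J) = 5 (h(J) = 3 - 1*(-2) = 3 + 2 = 5)
g(5, y(6, -3)) + h(5)*8 = 5*(3 + (-3 + 6)) + 5*8 = 5*(3 + 3) + 40 = 5*6 + 40 = 30 + 40 = 70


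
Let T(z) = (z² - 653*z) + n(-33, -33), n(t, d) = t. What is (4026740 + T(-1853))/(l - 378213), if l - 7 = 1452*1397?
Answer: 8670325/1650238 ≈ 5.2540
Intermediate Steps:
l = 2028451 (l = 7 + 1452*1397 = 7 + 2028444 = 2028451)
T(z) = -33 + z² - 653*z (T(z) = (z² - 653*z) - 33 = -33 + z² - 653*z)
(4026740 + T(-1853))/(l - 378213) = (4026740 + (-33 + (-1853)² - 653*(-1853)))/(2028451 - 378213) = (4026740 + (-33 + 3433609 + 1210009))/1650238 = (4026740 + 4643585)*(1/1650238) = 8670325*(1/1650238) = 8670325/1650238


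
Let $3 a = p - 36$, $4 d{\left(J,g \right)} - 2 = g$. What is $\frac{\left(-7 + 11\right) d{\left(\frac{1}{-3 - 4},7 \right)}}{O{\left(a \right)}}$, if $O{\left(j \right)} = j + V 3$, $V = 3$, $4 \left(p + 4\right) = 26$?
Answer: $- \frac{54}{13} \approx -4.1538$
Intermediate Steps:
$p = \frac{5}{2}$ ($p = -4 + \frac{1}{4} \cdot 26 = -4 + \frac{13}{2} = \frac{5}{2} \approx 2.5$)
$d{\left(J,g \right)} = \frac{1}{2} + \frac{g}{4}$
$a = - \frac{67}{6}$ ($a = \frac{\frac{5}{2} - 36}{3} = \frac{1}{3} \left(- \frac{67}{2}\right) = - \frac{67}{6} \approx -11.167$)
$O{\left(j \right)} = 9 + j$ ($O{\left(j \right)} = j + 3 \cdot 3 = j + 9 = 9 + j$)
$\frac{\left(-7 + 11\right) d{\left(\frac{1}{-3 - 4},7 \right)}}{O{\left(a \right)}} = \frac{\left(-7 + 11\right) \left(\frac{1}{2} + \frac{1}{4} \cdot 7\right)}{9 - \frac{67}{6}} = \frac{4 \left(\frac{1}{2} + \frac{7}{4}\right)}{- \frac{13}{6}} = 4 \cdot \frac{9}{4} \left(- \frac{6}{13}\right) = 9 \left(- \frac{6}{13}\right) = - \frac{54}{13}$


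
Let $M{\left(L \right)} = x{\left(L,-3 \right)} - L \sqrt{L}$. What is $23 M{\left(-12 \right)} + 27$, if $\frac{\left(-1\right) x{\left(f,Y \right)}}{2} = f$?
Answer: $579 + 552 i \sqrt{3} \approx 579.0 + 956.09 i$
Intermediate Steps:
$x{\left(f,Y \right)} = - 2 f$
$M{\left(L \right)} = - L^{\frac{3}{2}} - 2 L$ ($M{\left(L \right)} = - 2 L - L \sqrt{L} = - 2 L - L^{\frac{3}{2}} = - L^{\frac{3}{2}} - 2 L$)
$23 M{\left(-12 \right)} + 27 = 23 \left(- \left(-12\right)^{\frac{3}{2}} - -24\right) + 27 = 23 \left(- \left(-24\right) i \sqrt{3} + 24\right) + 27 = 23 \left(24 i \sqrt{3} + 24\right) + 27 = 23 \left(24 + 24 i \sqrt{3}\right) + 27 = \left(552 + 552 i \sqrt{3}\right) + 27 = 579 + 552 i \sqrt{3}$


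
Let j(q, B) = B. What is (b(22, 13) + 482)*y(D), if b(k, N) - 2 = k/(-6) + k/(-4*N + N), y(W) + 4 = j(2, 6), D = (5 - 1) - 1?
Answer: 12474/13 ≈ 959.54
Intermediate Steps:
D = 3 (D = 4 - 1 = 3)
y(W) = 2 (y(W) = -4 + 6 = 2)
b(k, N) = 2 - k/6 - k/(3*N) (b(k, N) = 2 + (k/(-6) + k/(-4*N + N)) = 2 + (k*(-⅙) + k/((-3*N))) = 2 + (-k/6 + k*(-1/(3*N))) = 2 + (-k/6 - k/(3*N)) = 2 - k/6 - k/(3*N))
(b(22, 13) + 482)*y(D) = ((2 - ⅙*22 - ⅓*22/13) + 482)*2 = ((2 - 11/3 - ⅓*22*1/13) + 482)*2 = ((2 - 11/3 - 22/39) + 482)*2 = (-29/13 + 482)*2 = (6237/13)*2 = 12474/13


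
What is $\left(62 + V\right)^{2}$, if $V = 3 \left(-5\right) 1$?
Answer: $2209$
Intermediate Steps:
$V = -15$ ($V = \left(-15\right) 1 = -15$)
$\left(62 + V\right)^{2} = \left(62 - 15\right)^{2} = 47^{2} = 2209$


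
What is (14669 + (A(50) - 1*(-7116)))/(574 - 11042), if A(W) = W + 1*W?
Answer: -21885/10468 ≈ -2.0907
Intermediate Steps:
A(W) = 2*W (A(W) = W + W = 2*W)
(14669 + (A(50) - 1*(-7116)))/(574 - 11042) = (14669 + (2*50 - 1*(-7116)))/(574 - 11042) = (14669 + (100 + 7116))/(-10468) = (14669 + 7216)*(-1/10468) = 21885*(-1/10468) = -21885/10468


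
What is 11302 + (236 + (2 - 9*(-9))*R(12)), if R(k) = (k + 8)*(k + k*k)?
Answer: 270498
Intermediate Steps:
R(k) = (8 + k)*(k + k²)
11302 + (236 + (2 - 9*(-9))*R(12)) = 11302 + (236 + (2 - 9*(-9))*(12*(8 + 12² + 9*12))) = 11302 + (236 + (2 + 81)*(12*(8 + 144 + 108))) = 11302 + (236 + 83*(12*260)) = 11302 + (236 + 83*3120) = 11302 + (236 + 258960) = 11302 + 259196 = 270498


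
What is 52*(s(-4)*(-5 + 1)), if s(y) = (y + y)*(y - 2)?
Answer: -9984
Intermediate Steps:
s(y) = 2*y*(-2 + y) (s(y) = (2*y)*(-2 + y) = 2*y*(-2 + y))
52*(s(-4)*(-5 + 1)) = 52*((2*(-4)*(-2 - 4))*(-5 + 1)) = 52*((2*(-4)*(-6))*(-4)) = 52*(48*(-4)) = 52*(-192) = -9984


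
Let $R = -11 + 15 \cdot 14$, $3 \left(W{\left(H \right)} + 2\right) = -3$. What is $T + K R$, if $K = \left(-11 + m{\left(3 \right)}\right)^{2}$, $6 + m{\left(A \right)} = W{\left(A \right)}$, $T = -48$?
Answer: $79552$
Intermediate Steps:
$W{\left(H \right)} = -3$ ($W{\left(H \right)} = -2 + \frac{1}{3} \left(-3\right) = -2 - 1 = -3$)
$R = 199$ ($R = -11 + 210 = 199$)
$m{\left(A \right)} = -9$ ($m{\left(A \right)} = -6 - 3 = -9$)
$K = 400$ ($K = \left(-11 - 9\right)^{2} = \left(-20\right)^{2} = 400$)
$T + K R = -48 + 400 \cdot 199 = -48 + 79600 = 79552$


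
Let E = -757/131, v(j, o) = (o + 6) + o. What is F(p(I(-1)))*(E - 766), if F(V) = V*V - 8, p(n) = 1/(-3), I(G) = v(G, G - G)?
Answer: 2392771/393 ≈ 6088.5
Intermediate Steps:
v(j, o) = 6 + 2*o (v(j, o) = (6 + o) + o = 6 + 2*o)
I(G) = 6 (I(G) = 6 + 2*(G - G) = 6 + 2*0 = 6 + 0 = 6)
p(n) = -⅓ (p(n) = 1*(-⅓) = -⅓)
F(V) = -8 + V² (F(V) = V² - 8 = -8 + V²)
E = -757/131 (E = -757*1/131 = -757/131 ≈ -5.7786)
F(p(I(-1)))*(E - 766) = (-8 + (-⅓)²)*(-757/131 - 766) = (-8 + ⅑)*(-101103/131) = -71/9*(-101103/131) = 2392771/393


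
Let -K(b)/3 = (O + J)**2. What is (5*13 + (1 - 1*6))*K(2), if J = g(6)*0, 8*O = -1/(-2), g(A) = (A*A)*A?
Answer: -45/64 ≈ -0.70313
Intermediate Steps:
g(A) = A**3 (g(A) = A**2*A = A**3)
O = 1/16 (O = (-1/(-2))/8 = (-1*(-1/2))/8 = (1/8)*(1/2) = 1/16 ≈ 0.062500)
J = 0 (J = 6**3*0 = 216*0 = 0)
K(b) = -3/256 (K(b) = -3*(1/16 + 0)**2 = -3*(1/16)**2 = -3*1/256 = -3/256)
(5*13 + (1 - 1*6))*K(2) = (5*13 + (1 - 1*6))*(-3/256) = (65 + (1 - 6))*(-3/256) = (65 - 5)*(-3/256) = 60*(-3/256) = -45/64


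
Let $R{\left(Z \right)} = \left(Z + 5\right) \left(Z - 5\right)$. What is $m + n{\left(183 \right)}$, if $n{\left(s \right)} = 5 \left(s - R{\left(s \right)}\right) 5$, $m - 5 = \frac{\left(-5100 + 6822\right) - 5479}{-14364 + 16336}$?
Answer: $- \frac{96514541}{116} \approx -8.3202 \cdot 10^{5}$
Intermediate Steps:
$m = \frac{359}{116}$ ($m = 5 + \frac{\left(-5100 + 6822\right) - 5479}{-14364 + 16336} = 5 + \frac{1722 - 5479}{1972} = 5 - \frac{221}{116} = \frac{359}{116} \approx 3.0948$)
$R{\left(Z \right)} = \left(-5 + Z\right) \left(5 + Z\right)$ ($R{\left(Z \right)} = \left(5 + Z\right) \left(-5 + Z\right) = \left(-5 + Z\right) \left(5 + Z\right)$)
$n{\left(s \right)} = 625 - 25 s^{2} + 25 s$ ($n{\left(s \right)} = 5 \left(s - \left(-25 + s^{2}\right)\right) 5 = 5 \left(25 + s - s^{2}\right) 5 = \left(125 - 5 s^{2} + 5 s\right) 5 = 625 - 25 s^{2} + 25 s$)
$m + n{\left(183 \right)} = \frac{359}{116} + \left(625 - 25 \cdot 183^{2} + 25 \cdot 183\right) = \frac{359}{116} + \left(625 - 837225 + 4575\right) = \frac{359}{116} - 832025 = - \frac{96514541}{116}$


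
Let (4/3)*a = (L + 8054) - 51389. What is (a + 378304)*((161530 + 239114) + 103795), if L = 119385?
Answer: 439206461837/2 ≈ 2.1960e+11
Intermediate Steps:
a = 114075/2 (a = 3*((119385 + 8054) - 51389)/4 = 3*(127439 - 51389)/4 = (¾)*76050 = 114075/2 ≈ 57038.)
(a + 378304)*((161530 + 239114) + 103795) = (114075/2 + 378304)*((161530 + 239114) + 103795) = 870683*(400644 + 103795)/2 = (870683/2)*504439 = 439206461837/2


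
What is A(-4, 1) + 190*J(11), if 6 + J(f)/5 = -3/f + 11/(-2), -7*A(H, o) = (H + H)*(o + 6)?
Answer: -122937/11 ≈ -11176.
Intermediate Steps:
A(H, o) = -2*H*(6 + o)/7 (A(H, o) = -(H + H)*(o + 6)/7 = -2*H*(6 + o)/7)
J(f) = -115/2 - 15/f (J(f) = -30 + 5*(-3/f + 11/(-2)) = -30 + 5*(-3/f + 11*(-½)) = -30 + 5*(-3/f - 11/2) = -30 + 5*(-11/2 - 3/f) = -30 + (-55/2 - 15/f) = -115/2 - 15/f)
A(-4, 1) + 190*J(11) = -2/7*(-4)*(6 + 1) + 190*(-115/2 - 15/11) = -2/7*(-4)*7 + 190*(-115/2 - 15*1/11) = 8 + 190*(-115/2 - 15/11) = 8 + 190*(-1295/22) = 8 - 123025/11 = -122937/11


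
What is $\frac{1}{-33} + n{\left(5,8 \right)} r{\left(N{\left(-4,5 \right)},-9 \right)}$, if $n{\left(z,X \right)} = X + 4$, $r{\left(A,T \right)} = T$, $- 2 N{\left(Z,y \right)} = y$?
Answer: $- \frac{3565}{33} \approx -108.03$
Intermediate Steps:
$N{\left(Z,y \right)} = - \frac{y}{2}$
$n{\left(z,X \right)} = 4 + X$
$\frac{1}{-33} + n{\left(5,8 \right)} r{\left(N{\left(-4,5 \right)},-9 \right)} = \frac{1}{-33} + \left(4 + 8\right) \left(-9\right) = - \frac{1}{33} + 12 \left(-9\right) = - \frac{1}{33} - 108 = - \frac{3565}{33}$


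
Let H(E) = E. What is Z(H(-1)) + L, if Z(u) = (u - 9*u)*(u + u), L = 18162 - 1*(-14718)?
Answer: 32864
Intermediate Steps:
L = 32880 (L = 18162 + 14718 = 32880)
Z(u) = -16*u² (Z(u) = (-8*u)*(2*u) = -16*u²)
Z(H(-1)) + L = -16*(-1)² + 32880 = -16*1 + 32880 = -16 + 32880 = 32864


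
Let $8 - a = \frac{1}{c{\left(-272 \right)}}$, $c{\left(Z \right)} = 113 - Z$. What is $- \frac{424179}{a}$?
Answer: $- \frac{163308915}{3079} \approx -53040.0$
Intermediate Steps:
$a = \frac{3079}{385}$ ($a = 8 - \frac{1}{113 - -272} = 8 - \frac{1}{113 + 272} = 8 - \frac{1}{385} = \frac{3079}{385} \approx 7.9974$)
$- \frac{424179}{a} = - \frac{424179}{\frac{3079}{385}} = \left(-424179\right) \frac{385}{3079} = - \frac{163308915}{3079}$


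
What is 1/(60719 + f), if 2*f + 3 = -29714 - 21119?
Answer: 1/35301 ≈ 2.8328e-5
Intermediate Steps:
f = -25418 (f = -3/2 + (-29714 - 21119)/2 = -3/2 + (½)*(-50833) = -3/2 - 50833/2 = -25418)
1/(60719 + f) = 1/(60719 - 25418) = 1/35301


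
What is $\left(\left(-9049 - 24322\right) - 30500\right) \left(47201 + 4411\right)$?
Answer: $-3296510052$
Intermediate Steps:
$\left(\left(-9049 - 24322\right) - 30500\right) \left(47201 + 4411\right) = \left(-33371 - 30500\right) 51612 = \left(-63871\right) 51612 = -3296510052$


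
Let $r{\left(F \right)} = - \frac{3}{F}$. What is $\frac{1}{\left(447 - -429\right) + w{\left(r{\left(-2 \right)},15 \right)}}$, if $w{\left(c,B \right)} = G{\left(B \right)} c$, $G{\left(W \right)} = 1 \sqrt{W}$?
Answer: $\frac{1168}{1023123} - \frac{2 \sqrt{15}}{1023123} \approx 0.001134$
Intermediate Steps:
$G{\left(W \right)} = \sqrt{W}$
$w{\left(c,B \right)} = c \sqrt{B}$ ($w{\left(c,B \right)} = \sqrt{B} c = c \sqrt{B}$)
$\frac{1}{\left(447 - -429\right) + w{\left(r{\left(-2 \right)},15 \right)}} = \frac{1}{\left(447 - -429\right) + - \frac{3}{-2} \sqrt{15}} = \frac{1}{\left(447 + 429\right) + \left(-3\right) \left(- \frac{1}{2}\right) \sqrt{15}} = \frac{1}{876 + \frac{3 \sqrt{15}}{2}}$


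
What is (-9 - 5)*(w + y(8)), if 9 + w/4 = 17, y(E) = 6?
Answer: -532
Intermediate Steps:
w = 32 (w = -36 + 4*17 = -36 + 68 = 32)
(-9 - 5)*(w + y(8)) = (-9 - 5)*(32 + 6) = -14*38 = -532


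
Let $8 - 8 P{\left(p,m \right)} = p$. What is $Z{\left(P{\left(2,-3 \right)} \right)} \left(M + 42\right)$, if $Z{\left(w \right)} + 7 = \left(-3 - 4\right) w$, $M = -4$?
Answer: $- \frac{931}{2} \approx -465.5$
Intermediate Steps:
$P{\left(p,m \right)} = 1 - \frac{p}{8}$
$Z{\left(w \right)} = -7 - 7 w$ ($Z{\left(w \right)} = -7 + \left(-3 - 4\right) w = -7 - 7 w$)
$Z{\left(P{\left(2,-3 \right)} \right)} \left(M + 42\right) = \left(-7 - 7 \left(1 - \frac{1}{4}\right)\right) \left(-4 + 42\right) = \left(-7 - 7 \left(1 - \frac{1}{4}\right)\right) 38 = \left(-7 - \frac{21}{4}\right) 38 = \left(- \frac{49}{4}\right) 38 = - \frac{931}{2}$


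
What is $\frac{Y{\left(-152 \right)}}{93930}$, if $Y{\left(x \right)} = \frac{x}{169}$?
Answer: $- \frac{76}{7937085} \approx -9.5753 \cdot 10^{-6}$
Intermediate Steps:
$Y{\left(x \right)} = \frac{x}{169}$ ($Y{\left(x \right)} = x \frac{1}{169} = \frac{x}{169}$)
$\frac{Y{\left(-152 \right)}}{93930} = \frac{\frac{1}{169} \left(-152\right)}{93930} = \left(- \frac{152}{169}\right) \frac{1}{93930} = - \frac{76}{7937085}$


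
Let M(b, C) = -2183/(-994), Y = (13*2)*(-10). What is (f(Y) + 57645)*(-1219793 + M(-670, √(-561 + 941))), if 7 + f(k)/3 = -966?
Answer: -4739553278631/71 ≈ -6.6754e+10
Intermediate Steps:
Y = -260 (Y = 26*(-10) = -260)
M(b, C) = 2183/994 (M(b, C) = -2183*(-1/994) = 2183/994)
f(k) = -2919 (f(k) = -21 + 3*(-966) = -21 - 2898 = -2919)
(f(Y) + 57645)*(-1219793 + M(-670, √(-561 + 941))) = (-2919 + 57645)*(-1219793 + 2183/994) = 54726*(-1212472059/994) = -4739553278631/71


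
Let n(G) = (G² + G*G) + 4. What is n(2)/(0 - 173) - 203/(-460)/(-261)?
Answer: -50891/716220 ≈ -0.071055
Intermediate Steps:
n(G) = 4 + 2*G² (n(G) = (G² + G²) + 4 = 2*G² + 4 = 4 + 2*G²)
n(2)/(0 - 173) - 203/(-460)/(-261) = (4 + 2*2²)/(0 - 173) - 203/(-460)/(-261) = (4 + 2*4)/(-173) - 203*(-1/460)*(-1/261) = (4 + 8)*(-1/173) + (203/460)*(-1/261) = 12*(-1/173) - 7/4140 = -12/173 - 7/4140 = -50891/716220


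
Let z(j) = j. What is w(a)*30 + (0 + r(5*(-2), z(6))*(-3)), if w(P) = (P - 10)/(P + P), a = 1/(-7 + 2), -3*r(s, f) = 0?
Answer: 765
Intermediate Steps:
r(s, f) = 0 (r(s, f) = -⅓*0 = 0)
a = -⅕ (a = 1/(-5) = -⅕ ≈ -0.20000)
w(P) = (-10 + P)/(2*P) (w(P) = (-10 + P)/((2*P)) = (-10 + P)*(1/(2*P)) = (-10 + P)/(2*P))
w(a)*30 + (0 + r(5*(-2), z(6))*(-3)) = ((-10 - ⅕)/(2*(-⅕)))*30 + (0 + 0*(-3)) = ((½)*(-5)*(-51/5))*30 + (0 + 0) = (51/2)*30 + 0 = 765 + 0 = 765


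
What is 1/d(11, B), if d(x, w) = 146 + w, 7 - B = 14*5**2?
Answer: -1/197 ≈ -0.0050761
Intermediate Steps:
B = -343 (B = 7 - 14*5**2 = 7 - 14*25 = 7 - 1*350 = 7 - 350 = -343)
1/d(11, B) = 1/(146 - 343) = 1/(-197) = -1/197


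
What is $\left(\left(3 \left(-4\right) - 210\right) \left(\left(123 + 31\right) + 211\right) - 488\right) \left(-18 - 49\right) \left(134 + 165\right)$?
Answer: $1633050094$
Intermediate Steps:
$\left(\left(3 \left(-4\right) - 210\right) \left(\left(123 + 31\right) + 211\right) - 488\right) \left(-18 - 49\right) \left(134 + 165\right) = \left(\left(-12 - 210\right) \left(154 + 211\right) - 488\right) \left(\left(-67\right) 299\right) = \left(\left(-222\right) 365 - 488\right) \left(-20033\right) = \left(-81030 - 488\right) \left(-20033\right) = \left(-81518\right) \left(-20033\right) = 1633050094$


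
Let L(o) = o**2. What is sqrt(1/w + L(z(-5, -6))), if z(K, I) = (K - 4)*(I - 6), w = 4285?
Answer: sqrt(214165332685)/4285 ≈ 108.00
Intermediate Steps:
z(K, I) = (-6 + I)*(-4 + K) (z(K, I) = (-4 + K)*(-6 + I) = (-6 + I)*(-4 + K))
sqrt(1/w + L(z(-5, -6))) = sqrt(1/4285 + (24 - 6*(-5) - 4*(-6) - 6*(-5))**2) = sqrt(1/4285 + (24 + 30 + 24 + 30)**2) = sqrt(1/4285 + 108**2) = sqrt(1/4285 + 11664) = sqrt(49980241/4285) = sqrt(214165332685)/4285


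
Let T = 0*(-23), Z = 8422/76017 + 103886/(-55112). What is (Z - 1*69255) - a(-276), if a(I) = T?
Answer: -145073858397659/2094724452 ≈ -69257.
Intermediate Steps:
Z = -3716474399/2094724452 (Z = 8422*(1/76017) + 103886*(-1/55112) = 8422/76017 - 51943/27556 = -3716474399/2094724452 ≈ -1.7742)
T = 0
a(I) = 0
(Z - 1*69255) - a(-276) = (-3716474399/2094724452 - 1*69255) - 1*0 = (-3716474399/2094724452 - 69255) + 0 = -145073858397659/2094724452 + 0 = -145073858397659/2094724452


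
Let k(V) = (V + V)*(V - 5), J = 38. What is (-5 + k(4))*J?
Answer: -494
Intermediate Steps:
k(V) = 2*V*(-5 + V) (k(V) = (2*V)*(-5 + V) = 2*V*(-5 + V))
(-5 + k(4))*J = (-5 + 2*4*(-5 + 4))*38 = (-5 + 2*4*(-1))*38 = (-5 - 8)*38 = -13*38 = -494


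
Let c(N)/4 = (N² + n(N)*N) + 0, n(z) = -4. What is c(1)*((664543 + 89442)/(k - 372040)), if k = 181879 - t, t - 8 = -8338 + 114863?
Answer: 1507970/49449 ≈ 30.495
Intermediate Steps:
t = 106533 (t = 8 + (-8338 + 114863) = 8 + 106525 = 106533)
k = 75346 (k = 181879 - 1*106533 = 181879 - 106533 = 75346)
c(N) = -16*N + 4*N² (c(N) = 4*((N² - 4*N) + 0) = 4*(N² - 4*N) = -16*N + 4*N²)
c(1)*((664543 + 89442)/(k - 372040)) = (4*1*(-4 + 1))*((664543 + 89442)/(75346 - 372040)) = (4*1*(-3))*(753985/(-296694)) = -9047820*(-1)/296694 = -12*(-753985/296694) = 1507970/49449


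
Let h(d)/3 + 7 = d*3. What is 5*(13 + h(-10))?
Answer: -490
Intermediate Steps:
h(d) = -21 + 9*d (h(d) = -21 + 3*(d*3) = -21 + 3*(3*d) = -21 + 9*d)
5*(13 + h(-10)) = 5*(13 + (-21 + 9*(-10))) = 5*(13 + (-21 - 90)) = 5*(13 - 111) = 5*(-98) = -490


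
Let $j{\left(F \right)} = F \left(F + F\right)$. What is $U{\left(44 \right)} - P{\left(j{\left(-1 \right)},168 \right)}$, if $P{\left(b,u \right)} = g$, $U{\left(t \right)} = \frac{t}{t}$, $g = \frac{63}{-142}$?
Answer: $\frac{205}{142} \approx 1.4437$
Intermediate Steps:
$g = - \frac{63}{142}$ ($g = 63 \left(- \frac{1}{142}\right) = - \frac{63}{142} \approx -0.44366$)
$U{\left(t \right)} = 1$
$j{\left(F \right)} = 2 F^{2}$ ($j{\left(F \right)} = F 2 F = 2 F^{2}$)
$P{\left(b,u \right)} = - \frac{63}{142}$
$U{\left(44 \right)} - P{\left(j{\left(-1 \right)},168 \right)} = 1 - - \frac{63}{142} = 1 + \frac{63}{142} = \frac{205}{142}$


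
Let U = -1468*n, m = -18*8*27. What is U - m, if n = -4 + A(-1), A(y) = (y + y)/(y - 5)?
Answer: 27812/3 ≈ 9270.7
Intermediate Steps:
A(y) = 2*y/(-5 + y) (A(y) = (2*y)/(-5 + y) = 2*y/(-5 + y))
n = -11/3 (n = -4 + 2*(-1)/(-5 - 1) = -4 + 2*(-1)/(-6) = -4 + 2*(-1)*(-⅙) = -4 + ⅓ = -11/3 ≈ -3.6667)
m = -3888 (m = -144*27 = -3888)
U = 16148/3 (U = -1468*(-11/3) = 16148/3 ≈ 5382.7)
U - m = 16148/3 - 1*(-3888) = 16148/3 + 3888 = 27812/3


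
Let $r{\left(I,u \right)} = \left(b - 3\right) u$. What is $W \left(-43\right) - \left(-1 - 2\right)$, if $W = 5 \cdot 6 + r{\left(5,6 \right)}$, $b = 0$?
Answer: $-513$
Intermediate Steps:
$r{\left(I,u \right)} = - 3 u$ ($r{\left(I,u \right)} = \left(0 - 3\right) u = - 3 u$)
$W = 12$ ($W = 5 \cdot 6 - 18 = 30 - 18 = 12$)
$W \left(-43\right) - \left(-1 - 2\right) = 12 \left(-43\right) - \left(-1 - 2\right) = -516 - -3 = -516 + 3 = -513$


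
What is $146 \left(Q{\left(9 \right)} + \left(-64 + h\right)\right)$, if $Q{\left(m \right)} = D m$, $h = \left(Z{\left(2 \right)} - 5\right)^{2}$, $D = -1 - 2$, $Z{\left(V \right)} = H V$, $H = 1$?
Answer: $-11972$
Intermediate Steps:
$Z{\left(V \right)} = V$ ($Z{\left(V \right)} = 1 V = V$)
$D = -3$ ($D = -1 - 2 = -3$)
$h = 9$ ($h = \left(2 - 5\right)^{2} = \left(-3\right)^{2} = 9$)
$Q{\left(m \right)} = - 3 m$
$146 \left(Q{\left(9 \right)} + \left(-64 + h\right)\right) = 146 \left(\left(-3\right) 9 + \left(-64 + 9\right)\right) = 146 \left(-27 - 55\right) = 146 \left(-82\right) = -11972$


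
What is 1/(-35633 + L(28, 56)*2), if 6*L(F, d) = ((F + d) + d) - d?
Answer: -1/35605 ≈ -2.8086e-5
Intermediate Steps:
L(F, d) = F/6 + d/6 (L(F, d) = (((F + d) + d) - d)/6 = ((F + 2*d) - d)/6 = (F + d)/6 = F/6 + d/6)
1/(-35633 + L(28, 56)*2) = 1/(-35633 + ((1/6)*28 + (1/6)*56)*2) = 1/(-35633 + (14/3 + 28/3)*2) = 1/(-35633 + 14*2) = 1/(-35633 + 28) = 1/(-35605) = -1/35605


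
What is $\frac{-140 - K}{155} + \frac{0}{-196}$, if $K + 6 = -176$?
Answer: $\frac{42}{155} \approx 0.27097$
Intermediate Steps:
$K = -182$ ($K = -6 - 176 = -182$)
$\frac{-140 - K}{155} + \frac{0}{-196} = \frac{-140 - -182}{155} + \frac{0}{-196} = \left(-140 + 182\right) \frac{1}{155} + 0 \left(- \frac{1}{196}\right) = 42 \cdot \frac{1}{155} + 0 = \frac{42}{155} + 0 = \frac{42}{155}$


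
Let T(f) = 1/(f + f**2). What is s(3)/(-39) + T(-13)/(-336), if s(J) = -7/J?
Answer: 1045/17472 ≈ 0.059810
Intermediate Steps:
s(3)/(-39) + T(-13)/(-336) = -7/3/(-39) + (1/((-13)*(1 - 13)))/(-336) = -7*1/3*(-1/39) - 1/13/(-12)*(-1/336) = -7/3*(-1/39) - 1/13*(-1/12)*(-1/336) = 7/117 + (1/156)*(-1/336) = 7/117 - 1/52416 = 1045/17472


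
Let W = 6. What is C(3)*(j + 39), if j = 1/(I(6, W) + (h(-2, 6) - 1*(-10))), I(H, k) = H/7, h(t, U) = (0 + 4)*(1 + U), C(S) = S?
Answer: 31845/272 ≈ 117.08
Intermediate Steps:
h(t, U) = 4 + 4*U (h(t, U) = 4*(1 + U) = 4 + 4*U)
I(H, k) = H/7 (I(H, k) = H*(1/7) = H/7)
j = 7/272 (j = 1/((1/7)*6 + ((4 + 4*6) - 1*(-10))) = 1/(6/7 + ((4 + 24) + 10)) = 1/(6/7 + (28 + 10)) = 1/(6/7 + 38) = 1/(272/7) = 7/272 ≈ 0.025735)
C(3)*(j + 39) = 3*(7/272 + 39) = 3*(10615/272) = 31845/272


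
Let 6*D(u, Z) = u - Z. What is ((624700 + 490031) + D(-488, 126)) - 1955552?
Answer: -2522770/3 ≈ -8.4092e+5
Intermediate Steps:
D(u, Z) = -Z/6 + u/6 (D(u, Z) = (u - Z)/6 = -Z/6 + u/6)
((624700 + 490031) + D(-488, 126)) - 1955552 = ((624700 + 490031) + (-⅙*126 + (⅙)*(-488))) - 1955552 = (1114731 + (-21 - 244/3)) - 1955552 = (1114731 - 307/3) - 1955552 = 3343886/3 - 1955552 = -2522770/3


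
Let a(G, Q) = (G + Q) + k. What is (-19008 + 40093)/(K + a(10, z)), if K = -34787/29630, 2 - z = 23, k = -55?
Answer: -624748550/1990367 ≈ -313.89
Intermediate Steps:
z = -21 (z = 2 - 1*23 = 2 - 23 = -21)
a(G, Q) = -55 + G + Q (a(G, Q) = (G + Q) - 55 = -55 + G + Q)
K = -34787/29630 (K = -34787*1/29630 = -34787/29630 ≈ -1.1740)
(-19008 + 40093)/(K + a(10, z)) = (-19008 + 40093)/(-34787/29630 + (-55 + 10 - 21)) = 21085/(-34787/29630 - 66) = 21085/(-1990367/29630) = 21085*(-29630/1990367) = -624748550/1990367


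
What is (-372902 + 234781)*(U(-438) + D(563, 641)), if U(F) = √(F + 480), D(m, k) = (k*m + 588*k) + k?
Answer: -101992966272 - 138121*√42 ≈ -1.0199e+11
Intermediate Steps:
D(m, k) = 589*k + k*m (D(m, k) = (588*k + k*m) + k = 589*k + k*m)
U(F) = √(480 + F)
(-372902 + 234781)*(U(-438) + D(563, 641)) = (-372902 + 234781)*(√(480 - 438) + 641*(589 + 563)) = -138121*(√42 + 641*1152) = -138121*(√42 + 738432) = -138121*(738432 + √42) = -101992966272 - 138121*√42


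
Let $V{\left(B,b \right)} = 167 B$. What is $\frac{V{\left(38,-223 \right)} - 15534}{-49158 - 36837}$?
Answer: $\frac{9188}{85995} \approx 0.10684$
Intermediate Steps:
$\frac{V{\left(38,-223 \right)} - 15534}{-49158 - 36837} = \frac{167 \cdot 38 - 15534}{-49158 - 36837} = \frac{6346 - 15534}{-85995} = \left(-9188\right) \left(- \frac{1}{85995}\right) = \frac{9188}{85995}$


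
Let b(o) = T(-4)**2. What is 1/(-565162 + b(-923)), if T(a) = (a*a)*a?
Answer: -1/561066 ≈ -1.7823e-6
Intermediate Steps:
T(a) = a**3 (T(a) = a**2*a = a**3)
b(o) = 4096 (b(o) = ((-4)**3)**2 = (-64)**2 = 4096)
1/(-565162 + b(-923)) = 1/(-565162 + 4096) = 1/(-561066) = -1/561066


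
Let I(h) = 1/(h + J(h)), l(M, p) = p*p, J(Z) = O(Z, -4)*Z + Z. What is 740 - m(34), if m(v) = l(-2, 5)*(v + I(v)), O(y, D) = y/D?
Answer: -24285/221 ≈ -109.89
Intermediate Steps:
J(Z) = Z - Z²/4 (J(Z) = (Z/(-4))*Z + Z = (Z*(-¼))*Z + Z = (-Z/4)*Z + Z = -Z²/4 + Z = Z - Z²/4)
l(M, p) = p²
I(h) = 1/(h + h*(4 - h)/4)
m(v) = 25*v + 100/(v*(8 - v)) (m(v) = 5²*(v + 4/(v*(8 - v))) = 25*(v + 4/(v*(8 - v))) = 25*v + 100/(v*(8 - v)))
740 - m(34) = 740 - 25*(4 + 34²*(8 - 1*34))/(34*(8 - 1*34)) = 740 - 25*(4 + 1156*(8 - 34))/(34*(8 - 34)) = 740 - 25*(4 + 1156*(-26))/(34*(-26)) = 740 - 25*(-1)*(4 - 30056)/(34*26) = 740 - 25*(-1)*(-30052)/(34*26) = 740 - 1*187825/221 = 740 - 187825/221 = -24285/221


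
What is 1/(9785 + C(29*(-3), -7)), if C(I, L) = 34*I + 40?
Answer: 1/6867 ≈ 0.00014562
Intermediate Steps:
C(I, L) = 40 + 34*I
1/(9785 + C(29*(-3), -7)) = 1/(9785 + (40 + 34*(29*(-3)))) = 1/(9785 + (40 + 34*(-87))) = 1/(9785 + (40 - 2958)) = 1/(9785 - 2918) = 1/6867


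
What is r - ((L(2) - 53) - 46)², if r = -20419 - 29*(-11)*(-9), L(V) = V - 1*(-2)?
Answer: -32315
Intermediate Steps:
L(V) = 2 + V (L(V) = V + 2 = 2 + V)
r = -23290 (r = -20419 + 319*(-9) = -20419 - 2871 = -23290)
r - ((L(2) - 53) - 46)² = -23290 - (((2 + 2) - 53) - 46)² = -23290 - ((4 - 53) - 46)² = -23290 - (-49 - 46)² = -23290 - 1*(-95)² = -23290 - 1*9025 = -23290 - 9025 = -32315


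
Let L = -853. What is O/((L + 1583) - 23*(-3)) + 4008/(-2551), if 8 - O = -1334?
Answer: 221050/2038249 ≈ 0.10845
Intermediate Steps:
O = 1342 (O = 8 - 1*(-1334) = 8 + 1334 = 1342)
O/((L + 1583) - 23*(-3)) + 4008/(-2551) = 1342/((-853 + 1583) - 23*(-3)) + 4008/(-2551) = 1342/(730 + 69) + 4008*(-1/2551) = 1342/799 - 4008/2551 = 221050/2038249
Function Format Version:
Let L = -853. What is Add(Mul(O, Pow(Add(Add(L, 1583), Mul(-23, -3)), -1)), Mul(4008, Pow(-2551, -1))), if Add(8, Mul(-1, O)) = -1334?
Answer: Rational(221050, 2038249) ≈ 0.10845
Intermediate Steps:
O = 1342 (O = Add(8, Mul(-1, -1334)) = Add(8, 1334) = 1342)
Add(Mul(O, Pow(Add(Add(L, 1583), Mul(-23, -3)), -1)), Mul(4008, Pow(-2551, -1))) = Add(Mul(1342, Pow(Add(Add(-853, 1583), Mul(-23, -3)), -1)), Mul(4008, Pow(-2551, -1))) = Add(Mul(1342, Pow(Add(730, 69), -1)), Mul(4008, Rational(-1, 2551))) = Add(Mul(1342, Pow(799, -1)), Rational(-4008, 2551)) = Add(Mul(1342, Rational(1, 799)), Rational(-4008, 2551)) = Add(Rational(1342, 799), Rational(-4008, 2551)) = Rational(221050, 2038249)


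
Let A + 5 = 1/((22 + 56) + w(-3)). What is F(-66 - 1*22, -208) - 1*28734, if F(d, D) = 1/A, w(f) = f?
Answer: -10746591/374 ≈ -28734.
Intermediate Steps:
A = -374/75 (A = -5 + 1/((22 + 56) - 3) = -5 + 1/(78 - 3) = -5 + 1/75 = -374/75 ≈ -4.9867)
F(d, D) = -75/374 (F(d, D) = 1/(-374/75) = -75/374)
F(-66 - 1*22, -208) - 1*28734 = -75/374 - 1*28734 = -75/374 - 28734 = -10746591/374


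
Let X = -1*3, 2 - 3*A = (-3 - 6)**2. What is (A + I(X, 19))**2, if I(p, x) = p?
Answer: 7744/9 ≈ 860.44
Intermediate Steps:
A = -79/3 (A = 2/3 - (-3 - 6)**2/3 = 2/3 - 1/3*(-9)**2 = 2/3 - 1/3*81 = 2/3 - 27 = -79/3 ≈ -26.333)
X = -3
(A + I(X, 19))**2 = (-79/3 - 3)**2 = (-88/3)**2 = 7744/9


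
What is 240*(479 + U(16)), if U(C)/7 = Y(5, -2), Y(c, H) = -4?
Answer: 108240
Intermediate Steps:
U(C) = -28 (U(C) = 7*(-4) = -28)
240*(479 + U(16)) = 240*(479 - 28) = 240*451 = 108240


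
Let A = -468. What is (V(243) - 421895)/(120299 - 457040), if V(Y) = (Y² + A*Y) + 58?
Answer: 476512/336741 ≈ 1.4151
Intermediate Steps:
V(Y) = 58 + Y² - 468*Y (V(Y) = (Y² - 468*Y) + 58 = 58 + Y² - 468*Y)
(V(243) - 421895)/(120299 - 457040) = ((58 + 243² - 468*243) - 421895)/(120299 - 457040) = ((58 + 59049 - 113724) - 421895)/(-336741) = (-54617 - 421895)*(-1/336741) = -476512*(-1/336741) = 476512/336741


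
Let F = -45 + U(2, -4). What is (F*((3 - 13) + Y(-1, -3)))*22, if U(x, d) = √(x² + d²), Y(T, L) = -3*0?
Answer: 9900 - 440*√5 ≈ 8916.1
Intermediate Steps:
Y(T, L) = 0
U(x, d) = √(d² + x²)
F = -45 + 2*√5 (F = -45 + √((-4)² + 2²) = -45 + √(16 + 4) = -45 + √20 = -45 + 2*√5 ≈ -40.528)
(F*((3 - 13) + Y(-1, -3)))*22 = ((-45 + 2*√5)*((3 - 13) + 0))*22 = ((-45 + 2*√5)*(-10 + 0))*22 = ((-45 + 2*√5)*(-10))*22 = (450 - 20*√5)*22 = 9900 - 440*√5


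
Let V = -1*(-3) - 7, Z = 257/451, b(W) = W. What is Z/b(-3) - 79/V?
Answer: 105859/5412 ≈ 19.560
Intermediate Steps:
Z = 257/451 (Z = 257*(1/451) = 257/451 ≈ 0.56985)
V = -4 (V = 3 - 7 = -4)
Z/b(-3) - 79/V = (257/451)/(-3) - 79/(-4) = (257/451)*(-⅓) - 79*(-¼) = -257/1353 + 79/4 = 105859/5412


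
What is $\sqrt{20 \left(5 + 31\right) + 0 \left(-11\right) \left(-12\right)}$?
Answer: $12 \sqrt{5} \approx 26.833$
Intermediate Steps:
$\sqrt{20 \left(5 + 31\right) + 0 \left(-11\right) \left(-12\right)} = \sqrt{20 \cdot 36 + 0 \left(-12\right)} = \sqrt{720 + 0} = \sqrt{720} = 12 \sqrt{5}$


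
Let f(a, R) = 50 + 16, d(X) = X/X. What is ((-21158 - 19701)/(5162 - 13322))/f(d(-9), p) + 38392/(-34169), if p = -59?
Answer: -19280284349/18402056640 ≈ -1.0477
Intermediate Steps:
d(X) = 1
f(a, R) = 66
((-21158 - 19701)/(5162 - 13322))/f(d(-9), p) + 38392/(-34169) = ((-21158 - 19701)/(5162 - 13322))/66 + 38392/(-34169) = -40859/(-8160)*(1/66) + 38392*(-1/34169) = -40859*(-1/8160)*(1/66) - 38392/34169 = (40859/8160)*(1/66) - 38392/34169 = 40859/538560 - 38392/34169 = -19280284349/18402056640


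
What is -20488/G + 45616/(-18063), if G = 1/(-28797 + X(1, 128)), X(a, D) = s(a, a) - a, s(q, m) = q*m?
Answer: 10657042357352/18063 ≈ 5.8999e+8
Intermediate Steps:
s(q, m) = m*q
X(a, D) = a² - a (X(a, D) = a*a - a = a² - a)
G = -1/28797 (G = 1/(-28797 + 1*(-1 + 1)) = 1/(-28797 + 1*0) = 1/(-28797 + 0) = 1/(-28797) = -1/28797 ≈ -3.4726e-5)
-20488/G + 45616/(-18063) = -20488/(-1/28797) + 45616/(-18063) = -20488*(-28797) + 45616*(-1/18063) = 589992936 - 45616/18063 = 10657042357352/18063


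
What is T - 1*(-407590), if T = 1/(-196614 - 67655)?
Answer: 107713401709/264269 ≈ 4.0759e+5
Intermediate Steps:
T = -1/264269 (T = 1/(-264269) = -1/264269 ≈ -3.7840e-6)
T - 1*(-407590) = -1/264269 - 1*(-407590) = -1/264269 + 407590 = 107713401709/264269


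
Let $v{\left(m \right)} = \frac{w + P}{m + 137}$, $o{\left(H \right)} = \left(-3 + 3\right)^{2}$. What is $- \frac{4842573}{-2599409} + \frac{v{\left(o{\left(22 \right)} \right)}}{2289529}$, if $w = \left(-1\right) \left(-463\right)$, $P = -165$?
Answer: $\frac{1518948725205911}{815344853505457} \approx 1.863$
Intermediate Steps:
$o{\left(H \right)} = 0$ ($o{\left(H \right)} = 0^{2} = 0$)
$w = 463$
$v{\left(m \right)} = \frac{298}{137 + m}$ ($v{\left(m \right)} = \frac{463 - 165}{m + 137} = \frac{298}{137 + m}$)
$- \frac{4842573}{-2599409} + \frac{v{\left(o{\left(22 \right)} \right)}}{2289529} = - \frac{4842573}{-2599409} + \frac{298 \frac{1}{137 + 0}}{2289529} = \left(-4842573\right) \left(- \frac{1}{2599409}\right) + \frac{298}{137} \cdot \frac{1}{2289529} = \frac{4842573}{2599409} + 298 \cdot \frac{1}{137} \cdot \frac{1}{2289529} = \frac{4842573}{2599409} + \frac{298}{137} \cdot \frac{1}{2289529} = \frac{4842573}{2599409} + \frac{298}{313665473} = \frac{1518948725205911}{815344853505457}$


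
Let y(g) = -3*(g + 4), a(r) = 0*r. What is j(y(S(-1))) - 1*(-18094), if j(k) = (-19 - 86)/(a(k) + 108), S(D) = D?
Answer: 651349/36 ≈ 18093.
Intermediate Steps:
a(r) = 0
y(g) = -12 - 3*g (y(g) = -3*(4 + g) = -12 - 3*g)
j(k) = -35/36 (j(k) = (-19 - 86)/(0 + 108) = -105/108 = -105*1/108 = -35/36)
j(y(S(-1))) - 1*(-18094) = -35/36 - 1*(-18094) = -35/36 + 18094 = 651349/36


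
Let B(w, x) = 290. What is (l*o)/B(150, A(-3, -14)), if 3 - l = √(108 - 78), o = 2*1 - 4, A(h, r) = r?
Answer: -3/145 + √30/145 ≈ 0.017084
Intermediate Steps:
o = -2 (o = 2 - 4 = -2)
l = 3 - √30 (l = 3 - √(108 - 78) = 3 - √30 ≈ -2.4772)
(l*o)/B(150, A(-3, -14)) = ((3 - √30)*(-2))/290 = (-6 + 2*√30)*(1/290) = -3/145 + √30/145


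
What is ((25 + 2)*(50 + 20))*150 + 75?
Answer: 283575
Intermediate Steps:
((25 + 2)*(50 + 20))*150 + 75 = (27*70)*150 + 75 = 1890*150 + 75 = 283500 + 75 = 283575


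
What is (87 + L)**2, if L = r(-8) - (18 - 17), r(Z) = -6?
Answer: 6400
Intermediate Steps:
L = -7 (L = -6 - (18 - 17) = -6 - 1*1 = -6 - 1 = -7)
(87 + L)**2 = (87 - 7)**2 = 80**2 = 6400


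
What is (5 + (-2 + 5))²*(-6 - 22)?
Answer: -1792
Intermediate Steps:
(5 + (-2 + 5))²*(-6 - 22) = (5 + 3)²*(-28) = 8²*(-28) = 64*(-28) = -1792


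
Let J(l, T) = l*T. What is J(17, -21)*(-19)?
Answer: 6783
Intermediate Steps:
J(l, T) = T*l
J(17, -21)*(-19) = -21*17*(-19) = -357*(-19) = 6783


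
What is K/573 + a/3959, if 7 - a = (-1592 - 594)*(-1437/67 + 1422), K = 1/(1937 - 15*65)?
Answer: 3055999200767/3951739194 ≈ 773.33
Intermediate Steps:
K = 1/962 (K = 1/(1937 - 975) = 1/962 ≈ 0.0010395)
a = 205128151/67 (a = 7 - (-1592 - 594)*(-1437/67 + 1422) = 7 - (-2186)*(-1437*1/67 + 1422) = 7 - (-2186)*(-1437/67 + 1422) = 7 - (-2186)*93837/67 = 7 - 1*(-205127682/67) = 7 + 205127682/67 = 205128151/67 ≈ 3.0616e+6)
K/573 + a/3959 = (1/962)/573 + (205128151/67)/3959 = (1/962)*(1/573) + (205128151/67)*(1/3959) = 1/551226 + 205128151/265253 = 3055999200767/3951739194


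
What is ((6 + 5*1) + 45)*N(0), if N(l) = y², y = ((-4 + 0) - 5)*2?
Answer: 18144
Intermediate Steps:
y = -18 (y = (-4 - 5)*2 = -9*2 = -18)
N(l) = 324 (N(l) = (-18)² = 324)
((6 + 5*1) + 45)*N(0) = ((6 + 5*1) + 45)*324 = ((6 + 5) + 45)*324 = (11 + 45)*324 = 56*324 = 18144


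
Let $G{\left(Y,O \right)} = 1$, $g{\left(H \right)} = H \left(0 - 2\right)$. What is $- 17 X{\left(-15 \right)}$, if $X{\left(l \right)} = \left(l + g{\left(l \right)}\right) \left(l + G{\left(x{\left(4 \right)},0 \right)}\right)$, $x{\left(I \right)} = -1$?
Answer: $3570$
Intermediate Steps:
$g{\left(H \right)} = - 2 H$ ($g{\left(H \right)} = H \left(-2\right) = - 2 H$)
$X{\left(l \right)} = - l \left(1 + l\right)$ ($X{\left(l \right)} = \left(l - 2 l\right) \left(l + 1\right) = - l \left(1 + l\right)$)
$- 17 X{\left(-15 \right)} = - 17 \left(- 15 \left(-1 - -15\right)\right) = - 17 \left(- 15 \left(-1 + 15\right)\right) = - 17 \left(\left(-15\right) 14\right) = \left(-17\right) \left(-210\right) = 3570$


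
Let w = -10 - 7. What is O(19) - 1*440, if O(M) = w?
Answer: -457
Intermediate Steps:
w = -17
O(M) = -17
O(19) - 1*440 = -17 - 1*440 = -17 - 440 = -457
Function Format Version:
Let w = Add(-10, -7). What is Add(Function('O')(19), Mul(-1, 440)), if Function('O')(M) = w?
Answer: -457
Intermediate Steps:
w = -17
Function('O')(M) = -17
Add(Function('O')(19), Mul(-1, 440)) = Add(-17, Mul(-1, 440)) = Add(-17, -440) = -457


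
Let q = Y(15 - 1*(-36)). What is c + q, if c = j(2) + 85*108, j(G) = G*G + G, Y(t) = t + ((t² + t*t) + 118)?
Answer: 14557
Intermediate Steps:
Y(t) = 118 + t + 2*t² (Y(t) = t + ((t² + t²) + 118) = t + (2*t² + 118) = t + (118 + 2*t²) = 118 + t + 2*t²)
j(G) = G + G² (j(G) = G² + G = G + G²)
c = 9186 (c = 2*(1 + 2) + 85*108 = 2*3 + 9180 = 6 + 9180 = 9186)
q = 5371 (q = 118 + (15 - 1*(-36)) + 2*(15 - 1*(-36))² = 118 + (15 + 36) + 2*(15 + 36)² = 118 + 51 + 2*51² = 118 + 51 + 2*2601 = 118 + 51 + 5202 = 5371)
c + q = 9186 + 5371 = 14557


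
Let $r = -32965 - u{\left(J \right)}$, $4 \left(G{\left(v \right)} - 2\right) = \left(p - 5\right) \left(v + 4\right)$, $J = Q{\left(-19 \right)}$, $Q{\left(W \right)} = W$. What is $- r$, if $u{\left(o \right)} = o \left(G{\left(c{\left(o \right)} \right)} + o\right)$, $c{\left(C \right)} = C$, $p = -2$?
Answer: $\frac{131157}{4} \approx 32789.0$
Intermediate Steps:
$J = -19$
$G{\left(v \right)} = -5 - \frac{7 v}{4}$ ($G{\left(v \right)} = 2 + \frac{\left(-2 - 5\right) \left(v + 4\right)}{4} = 2 + \frac{\left(-7\right) \left(4 + v\right)}{4} = 2 + \frac{-28 - 7 v}{4} = 2 - \left(7 + \frac{7 v}{4}\right) = -5 - \frac{7 v}{4}$)
$u{\left(o \right)} = o \left(-5 - \frac{3 o}{4}\right)$ ($u{\left(o \right)} = o \left(\left(-5 - \frac{7 o}{4}\right) + o\right) = o \left(-5 - \frac{3 o}{4}\right)$)
$r = - \frac{131157}{4}$ ($r = -32965 - \left(- \frac{1}{4}\right) \left(-19\right) \left(20 + 3 \left(-19\right)\right) = -32965 - \left(- \frac{1}{4}\right) \left(-19\right) \left(20 - 57\right) = -32965 - \left(- \frac{1}{4}\right) \left(-19\right) \left(-37\right) = -32965 - - \frac{703}{4} = -32965 + \frac{703}{4} = - \frac{131157}{4} \approx -32789.0$)
$- r = \left(-1\right) \left(- \frac{131157}{4}\right) = \frac{131157}{4}$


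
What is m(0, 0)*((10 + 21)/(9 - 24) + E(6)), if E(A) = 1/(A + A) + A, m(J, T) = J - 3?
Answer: -241/20 ≈ -12.050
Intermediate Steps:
m(J, T) = -3 + J
E(A) = A + 1/(2*A) (E(A) = 1/(2*A) + A = A + 1/(2*A))
m(0, 0)*((10 + 21)/(9 - 24) + E(6)) = (-3 + 0)*((10 + 21)/(9 - 24) + (6 + (½)/6)) = -3*(31/(-15) + (6 + (½)*(⅙))) = -3*(31*(-1/15) + (6 + 1/12)) = -3*(-31/15 + 73/12) = -3*241/60 = -241/20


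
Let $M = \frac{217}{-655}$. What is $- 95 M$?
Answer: $\frac{4123}{131} \approx 31.473$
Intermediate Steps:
$M = - \frac{217}{655}$ ($M = 217 \left(- \frac{1}{655}\right) = - \frac{217}{655} \approx -0.3313$)
$- 95 M = \left(-95\right) \left(- \frac{217}{655}\right) = \frac{4123}{131}$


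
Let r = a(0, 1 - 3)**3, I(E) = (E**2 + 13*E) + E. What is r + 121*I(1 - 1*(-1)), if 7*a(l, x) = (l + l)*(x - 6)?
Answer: 3872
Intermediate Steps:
a(l, x) = 2*l*(-6 + x)/7 (a(l, x) = ((l + l)*(x - 6))/7 = ((2*l)*(-6 + x))/7 = (2*l*(-6 + x))/7 = 2*l*(-6 + x)/7)
I(E) = E**2 + 14*E
r = 0 (r = ((2/7)*0*(-6 + (1 - 3)))**3 = ((2/7)*0*(-6 - 2))**3 = ((2/7)*0*(-8))**3 = 0**3 = 0)
r + 121*I(1 - 1*(-1)) = 0 + 121*((1 - 1*(-1))*(14 + (1 - 1*(-1)))) = 0 + 121*((1 + 1)*(14 + (1 + 1))) = 0 + 121*(2*(14 + 2)) = 0 + 121*(2*16) = 0 + 121*32 = 0 + 3872 = 3872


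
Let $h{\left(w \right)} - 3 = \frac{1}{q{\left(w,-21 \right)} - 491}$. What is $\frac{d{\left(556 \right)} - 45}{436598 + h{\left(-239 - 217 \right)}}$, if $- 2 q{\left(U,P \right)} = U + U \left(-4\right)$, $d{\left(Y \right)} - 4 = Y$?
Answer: $\frac{605125}{513006174} \approx 0.0011796$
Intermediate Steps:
$d{\left(Y \right)} = 4 + Y$
$q{\left(U,P \right)} = \frac{3 U}{2}$ ($q{\left(U,P \right)} = - \frac{U + U \left(-4\right)}{2} = - \frac{U - 4 U}{2} = - \frac{\left(-3\right) U}{2} = \frac{3 U}{2}$)
$h{\left(w \right)} = 3 + \frac{1}{-491 + \frac{3 w}{2}}$ ($h{\left(w \right)} = 3 + \frac{1}{\frac{3 w}{2} - 491} = 3 + \frac{1}{-491 + \frac{3 w}{2}}$)
$\frac{d{\left(556 \right)} - 45}{436598 + h{\left(-239 - 217 \right)}} = \frac{\left(4 + 556\right) - 45}{436598 + \frac{-2944 + 9 \left(-239 - 217\right)}{-982 + 3 \left(-239 - 217\right)}} = \frac{560 - 45}{436598 + \frac{-2944 + 9 \left(-239 - 217\right)}{-982 + 3 \left(-239 - 217\right)}} = \frac{515}{436598 + \frac{-2944 + 9 \left(-456\right)}{-982 + 3 \left(-456\right)}} = \frac{515}{436598 + \frac{-2944 - 4104}{-982 - 1368}} = \frac{515}{436598 + \frac{1}{-2350} \left(-7048\right)} = \frac{515}{436598 - - \frac{3524}{1175}} = \frac{515}{436598 + \frac{3524}{1175}} = \frac{515}{\frac{513006174}{1175}} = 515 \cdot \frac{1175}{513006174} = \frac{605125}{513006174}$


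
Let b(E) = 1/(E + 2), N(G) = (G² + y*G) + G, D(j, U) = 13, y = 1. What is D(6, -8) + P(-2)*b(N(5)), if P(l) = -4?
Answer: 477/37 ≈ 12.892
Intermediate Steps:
N(G) = G² + 2*G (N(G) = (G² + 1*G) + G = (G² + G) + G = (G + G²) + G = G² + 2*G)
b(E) = 1/(2 + E)
D(6, -8) + P(-2)*b(N(5)) = 13 - 4/(2 + 5*(2 + 5)) = 13 - 4/(2 + 5*7) = 13 - 4/(2 + 35) = 13 - 4/37 = 477/37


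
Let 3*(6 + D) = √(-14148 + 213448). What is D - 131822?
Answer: -131828 + 10*√1993/3 ≈ -1.3168e+5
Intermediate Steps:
D = -6 + 10*√1993/3 (D = -6 + √(-14148 + 213448)/3 = -6 + √199300/3 = -6 + (10*√1993)/3 = -6 + 10*√1993/3 ≈ 142.81)
D - 131822 = (-6 + 10*√1993/3) - 131822 = -131828 + 10*√1993/3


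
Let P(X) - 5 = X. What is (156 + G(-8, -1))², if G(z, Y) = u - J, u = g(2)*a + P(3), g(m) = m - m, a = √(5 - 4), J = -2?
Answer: 27556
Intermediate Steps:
a = 1 (a = √1 = 1)
P(X) = 5 + X
g(m) = 0
u = 8 (u = 0*1 + (5 + 3) = 0 + 8 = 8)
G(z, Y) = 10 (G(z, Y) = 8 - 1*(-2) = 8 + 2 = 10)
(156 + G(-8, -1))² = (156 + 10)² = 166² = 27556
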